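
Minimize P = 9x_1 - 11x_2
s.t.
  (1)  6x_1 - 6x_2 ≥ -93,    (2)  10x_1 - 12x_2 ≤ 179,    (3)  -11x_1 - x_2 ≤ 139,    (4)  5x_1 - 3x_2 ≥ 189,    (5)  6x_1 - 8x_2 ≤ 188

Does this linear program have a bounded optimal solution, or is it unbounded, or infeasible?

From the feasible point (471/4, 533/4), moving in the direction (12, 10) keeps every constraint satisfied while P decreases without bound.

unbounded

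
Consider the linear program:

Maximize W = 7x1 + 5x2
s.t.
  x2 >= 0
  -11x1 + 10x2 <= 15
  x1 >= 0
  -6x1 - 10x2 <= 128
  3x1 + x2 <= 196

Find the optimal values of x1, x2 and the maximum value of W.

x1 = 1945/41, x2 = 2201/41, maximum W = 24620/41

Feasible corners and W = 7x1 + 5x2:
  (0, 0) → W = 0
  (196/3, 0) → W = 1372/3
  (0, 3/2) → W = 15/2
  (1945/41, 2201/41) → W = 24620/41

The binding constraints are -11x1 + 10x2 = 15 and 3x1 + x2 = 196.
Solving simultaneously gives x1 = 1945/41, x2 = 2201/41.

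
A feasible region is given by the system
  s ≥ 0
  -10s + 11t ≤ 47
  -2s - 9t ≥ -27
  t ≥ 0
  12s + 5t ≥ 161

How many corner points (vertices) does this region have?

3

Of the 10 pairwise boundary intersections, those satisfying every inequality are:
  (27/2, 0)
  (657/49, 1/49)
  (161/12, 0)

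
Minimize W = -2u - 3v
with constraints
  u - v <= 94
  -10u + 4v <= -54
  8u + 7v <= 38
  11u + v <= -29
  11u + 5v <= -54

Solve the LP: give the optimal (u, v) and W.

u = -31/27, v = -442/27, minimum W = 1388/27

Vertices and W = -2u - 3v:
  (-161/3, -443/3) → W = 1651/3
  (65/12, -1063/12) → W = 3059/12
  (-31/27, -442/27) → W = 1388/27

At the optimal vertex, -10u + 4v = -54 and 11u + v = -29.
Solving simultaneously gives u = -31/27, v = -442/27.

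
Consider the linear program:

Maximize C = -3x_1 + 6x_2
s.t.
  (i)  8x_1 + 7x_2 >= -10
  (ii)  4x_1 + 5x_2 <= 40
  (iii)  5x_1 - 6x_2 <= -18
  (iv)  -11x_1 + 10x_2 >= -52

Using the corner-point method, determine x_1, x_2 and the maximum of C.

Extreme points and C = -3x_1 + 6x_2:
  (-55/2, 30) → C = 525/2
  (-186/83, 94/83) → C = 1122/83
  (150/49, 272/49) → C = 1182/49

The binding constraints are 8x_1 + 7x_2 = -10 and 4x_1 + 5x_2 = 40.
Solving simultaneously gives x_1 = -55/2, x_2 = 30.

x_1 = -55/2, x_2 = 30, maximum C = 525/2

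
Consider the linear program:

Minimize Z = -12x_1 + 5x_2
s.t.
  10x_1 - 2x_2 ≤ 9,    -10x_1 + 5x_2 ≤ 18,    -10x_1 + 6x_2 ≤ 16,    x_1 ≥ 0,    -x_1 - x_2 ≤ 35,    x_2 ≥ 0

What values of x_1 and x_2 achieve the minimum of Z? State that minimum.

Vertices and Z = -12x_1 + 5x_2:
  (43/20, 25/4) → Z = 109/20
  (9/10, 0) → Z = -54/5
  (0, 8/3) → Z = 40/3
  (0, 0) → Z = 0

x_1 = 9/10, x_2 = 0, minimum Z = -54/5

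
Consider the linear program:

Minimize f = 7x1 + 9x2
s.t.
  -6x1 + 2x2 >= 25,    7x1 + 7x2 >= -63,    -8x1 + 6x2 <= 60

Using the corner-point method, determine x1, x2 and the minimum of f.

x1 = -43/8, x2 = -29/8, minimum f = -281/4

Extreme points and f = 7x1 + 9x2:
  (-43/8, -29/8) → f = -281/4
  (-3/2, 8) → f = 123/2
  (-57/7, -6/7) → f = -453/7

At the optimal vertex, -6x1 + 2x2 = 25 and 7x1 + 7x2 = -63.
Solving simultaneously gives x1 = -43/8, x2 = -29/8.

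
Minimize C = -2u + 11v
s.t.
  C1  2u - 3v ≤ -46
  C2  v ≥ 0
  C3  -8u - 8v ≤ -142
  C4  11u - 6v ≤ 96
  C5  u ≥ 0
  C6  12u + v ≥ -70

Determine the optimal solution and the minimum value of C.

The feasible region is unbounded (it extends along (0, 1), (6, 11)), but C strictly increases along every unbounded feasible direction, so there is no improving ray and the minimum is attained at a vertex.

u = 29/20, v = 163/10, minimum C = 882/5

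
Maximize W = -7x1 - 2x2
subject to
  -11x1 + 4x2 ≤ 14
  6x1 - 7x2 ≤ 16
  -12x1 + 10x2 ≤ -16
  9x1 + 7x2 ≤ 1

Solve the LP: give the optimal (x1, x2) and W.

x1 = -2, x2 = -4, maximum W = 22

Corner points and W = -7x1 - 2x2:
  (-2, -4) → W = 22
  (17/15, -46/35) → W = -557/105
  (61/87, -22/29) → W = -295/87

The binding constraints are 6x1 - 7x2 = 16 and -12x1 + 10x2 = -16.
Solving simultaneously gives x1 = -2, x2 = -4.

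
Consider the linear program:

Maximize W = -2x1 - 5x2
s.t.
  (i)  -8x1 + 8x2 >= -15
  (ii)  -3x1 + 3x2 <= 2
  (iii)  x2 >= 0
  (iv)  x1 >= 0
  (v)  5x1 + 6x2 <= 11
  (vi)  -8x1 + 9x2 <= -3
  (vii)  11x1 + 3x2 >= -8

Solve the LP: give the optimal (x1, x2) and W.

At the optimal vertex, x2 = 0 and -8x1 + 9x2 = -3.
Solving simultaneously gives x1 = 3/8, x2 = 0.

x1 = 3/8, x2 = 0, maximum W = -3/4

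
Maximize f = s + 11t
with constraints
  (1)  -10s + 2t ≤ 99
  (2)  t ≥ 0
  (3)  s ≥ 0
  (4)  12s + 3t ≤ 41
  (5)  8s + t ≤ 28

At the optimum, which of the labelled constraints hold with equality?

Extreme points and f = s + 11t:
  (0, 0) → f = 0
  (41/12, 0) → f = 41/12
  (0, 41/3) → f = 451/3

The maximum is at (0, 41/3). Substituting into each constraint, equality holds for (3) and (4); the remaining constraints have slack.

(3) and (4)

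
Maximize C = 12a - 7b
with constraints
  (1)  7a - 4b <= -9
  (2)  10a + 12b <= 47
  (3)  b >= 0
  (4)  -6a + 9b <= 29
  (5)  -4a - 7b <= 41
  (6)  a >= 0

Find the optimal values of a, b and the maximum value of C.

Extreme points and C = 12a - 7b:
  (20/31, 419/124) → C = -1973/124
  (0, 9/4) → C = -63/4
  (25/54, 286/81) → C = -1552/81
  (0, 29/9) → C = -203/9

a = 0, b = 9/4, maximum C = -63/4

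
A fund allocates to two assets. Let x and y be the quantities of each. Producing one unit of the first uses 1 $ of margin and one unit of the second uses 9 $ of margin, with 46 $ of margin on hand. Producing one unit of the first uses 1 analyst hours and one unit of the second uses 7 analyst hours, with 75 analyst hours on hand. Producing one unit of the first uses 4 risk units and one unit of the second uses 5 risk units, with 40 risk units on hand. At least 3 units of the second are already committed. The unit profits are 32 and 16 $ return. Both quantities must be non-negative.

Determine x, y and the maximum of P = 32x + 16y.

Corner points and P = 32x + 16y:
  (0, 46/9) → P = 736/9
  (0, 3) → P = 48
  (130/31, 144/31) → P = 6464/31
  (25/4, 3) → P = 248

At the optimal vertex, 4x + 5y = 40 and y = 3.
Solving simultaneously gives x = 25/4, y = 3.

x = 25/4, y = 3, maximum P = 248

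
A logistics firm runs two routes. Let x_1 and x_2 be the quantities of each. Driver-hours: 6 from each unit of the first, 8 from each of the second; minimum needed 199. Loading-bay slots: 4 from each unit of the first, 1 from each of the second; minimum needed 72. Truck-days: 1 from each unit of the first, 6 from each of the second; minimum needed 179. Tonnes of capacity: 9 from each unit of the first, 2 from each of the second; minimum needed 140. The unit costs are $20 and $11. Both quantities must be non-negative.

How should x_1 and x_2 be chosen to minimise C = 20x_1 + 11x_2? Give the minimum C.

x_1 = 11, x_2 = 28, minimum C = 528

Vertices and C = 20x_1 + 11x_2:
  (0, 72) → C = 792
  (179, 0) → C = 3580
  (11, 28) → C = 528
The feasible region is unbounded (it extends along (0, 1), (1, 0)), but C strictly increases along every unbounded feasible direction, so there is no improving ray and the minimum is attained at a vertex.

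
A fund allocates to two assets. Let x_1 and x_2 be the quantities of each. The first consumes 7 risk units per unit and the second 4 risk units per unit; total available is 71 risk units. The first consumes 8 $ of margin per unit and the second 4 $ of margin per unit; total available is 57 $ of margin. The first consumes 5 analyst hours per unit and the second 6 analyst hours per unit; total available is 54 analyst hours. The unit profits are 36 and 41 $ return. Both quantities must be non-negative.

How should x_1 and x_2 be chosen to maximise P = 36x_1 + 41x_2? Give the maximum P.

x_1 = 9/2, x_2 = 21/4, maximum P = 1509/4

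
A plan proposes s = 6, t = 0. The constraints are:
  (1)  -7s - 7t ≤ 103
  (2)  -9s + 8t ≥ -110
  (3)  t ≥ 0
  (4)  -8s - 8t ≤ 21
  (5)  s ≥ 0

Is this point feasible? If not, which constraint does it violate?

(1): -42 ≤ 103 ✓
(2): -54 ≥ -110 ✓
(3): 0 ≥ 0 ✓
(4): -48 ≤ 21 ✓
(5): 6 ≥ 0 ✓

feasible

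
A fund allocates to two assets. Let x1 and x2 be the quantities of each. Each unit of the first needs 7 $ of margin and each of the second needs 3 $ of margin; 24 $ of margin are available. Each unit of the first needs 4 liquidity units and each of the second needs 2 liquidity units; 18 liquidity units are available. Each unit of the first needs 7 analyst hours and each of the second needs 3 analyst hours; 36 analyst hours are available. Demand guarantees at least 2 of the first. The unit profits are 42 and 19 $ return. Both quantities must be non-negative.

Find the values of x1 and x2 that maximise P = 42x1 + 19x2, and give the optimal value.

Corner points and P = 42x1 + 19x2:
  (24/7, 0) → P = 144
  (2, 0) → P = 84
  (2, 10/3) → P = 442/3

The binding constraints are 7x1 + 3x2 = 24 and x1 = 2.
Solving simultaneously gives x1 = 2, x2 = 10/3.

x1 = 2, x2 = 10/3, maximum P = 442/3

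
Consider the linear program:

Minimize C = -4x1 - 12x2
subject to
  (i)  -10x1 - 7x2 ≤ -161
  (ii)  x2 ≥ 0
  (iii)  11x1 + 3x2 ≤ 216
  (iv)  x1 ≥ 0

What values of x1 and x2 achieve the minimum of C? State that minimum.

x1 = 0, x2 = 72, minimum C = -864

Feasible corners and C = -4x1 - 12x2:
  (161/10, 0) → C = -322/5
  (0, 23) → C = -276
  (216/11, 0) → C = -864/11
  (0, 72) → C = -864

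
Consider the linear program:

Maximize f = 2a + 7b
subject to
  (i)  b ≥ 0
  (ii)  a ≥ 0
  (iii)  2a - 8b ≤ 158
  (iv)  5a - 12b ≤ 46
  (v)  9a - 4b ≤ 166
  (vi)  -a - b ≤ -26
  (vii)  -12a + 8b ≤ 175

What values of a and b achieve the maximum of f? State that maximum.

a = 169/2, b = 1189/8, maximum f = 9675/8

Extreme points and f = 2a + 7b:
  (270/13, 68/13) → f = 1016/13
  (169/2, 1189/8) → f = 9675/8
  (33/20, 487/20) → f = 695/4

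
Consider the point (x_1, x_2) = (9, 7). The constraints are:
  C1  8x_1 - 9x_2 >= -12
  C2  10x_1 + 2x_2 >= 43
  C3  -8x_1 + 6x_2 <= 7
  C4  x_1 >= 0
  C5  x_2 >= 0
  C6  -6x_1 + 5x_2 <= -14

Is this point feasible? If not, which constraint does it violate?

feasible

C1: 9 ≥ -12 ✓
C2: 104 ≥ 43 ✓
C3: -30 ≤ 7 ✓
C4: 9 ≥ 0 ✓
C5: 7 ≥ 0 ✓
C6: -19 ≤ -14 ✓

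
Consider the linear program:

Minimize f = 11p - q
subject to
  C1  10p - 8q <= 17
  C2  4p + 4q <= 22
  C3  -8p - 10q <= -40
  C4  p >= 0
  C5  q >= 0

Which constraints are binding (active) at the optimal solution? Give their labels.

Extreme points and f = 11p - q:
  (61/18, 19/9) → f = 211/6
  (245/82, 66/41) → f = 2563/82
  (0, 11/2) → f = -11/2
  (0, 4) → f = -4

The minimum is at (0, 11/2). Substituting into each constraint, equality holds for C2 and C4; the remaining constraints have slack.

C2 and C4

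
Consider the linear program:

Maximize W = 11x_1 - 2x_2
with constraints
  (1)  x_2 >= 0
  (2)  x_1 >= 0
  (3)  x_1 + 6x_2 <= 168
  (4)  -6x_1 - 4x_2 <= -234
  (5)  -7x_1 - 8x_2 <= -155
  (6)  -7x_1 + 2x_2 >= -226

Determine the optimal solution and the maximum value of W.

Feasible corners and W = 11x_1 - 2x_2:
  (183/8, 387/16) → W = 813/4
  (423/11, 475/22) → W = 4178/11
  (343/10, 141/20) → W = 1816/5

The binding constraints are x_1 + 6x_2 = 168 and -7x_1 + 2x_2 = -226.
Solving simultaneously gives x_1 = 423/11, x_2 = 475/22.

x_1 = 423/11, x_2 = 475/22, maximum W = 4178/11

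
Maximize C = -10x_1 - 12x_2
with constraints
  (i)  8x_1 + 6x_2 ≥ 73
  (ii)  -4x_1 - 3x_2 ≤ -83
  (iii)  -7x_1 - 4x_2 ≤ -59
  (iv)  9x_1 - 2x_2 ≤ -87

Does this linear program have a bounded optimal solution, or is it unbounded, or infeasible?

Corner points and C = -10x_1 - 12x_2:
  (-31, 69) → C = -518
  (-19/7, 219/7) → C = -2438/7
The feasible region has finitely many vertices and no improving ray; the maximum is -2438/7 at (-19/7, 219/7).

bounded optimum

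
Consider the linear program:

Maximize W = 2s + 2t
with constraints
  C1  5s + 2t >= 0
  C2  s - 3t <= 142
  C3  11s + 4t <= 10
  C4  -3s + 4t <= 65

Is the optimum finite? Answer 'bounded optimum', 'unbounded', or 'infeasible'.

Extreme points and W = 2s + 2t:
  (10, -25) → W = -30
  (-5, 25/2) → W = 15
  (-55/14, 745/56) → W = 75/4
The feasible region has finitely many vertices and no improving ray; the maximum is 75/4 at (-55/14, 745/56).

bounded optimum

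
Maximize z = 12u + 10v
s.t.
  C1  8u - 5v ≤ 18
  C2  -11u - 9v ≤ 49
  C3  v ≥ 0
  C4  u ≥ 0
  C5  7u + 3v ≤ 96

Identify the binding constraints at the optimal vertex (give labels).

Feasible corners and z = 12u + 10v:
  (9/4, 0) → z = 27
  (534/59, 642/59) → z = 12828/59
  (0, 0) → z = 0
  (0, 32) → z = 320

The maximum is at (0, 32). Substituting into each constraint, equality holds for C4 and C5; the remaining constraints have slack.

C4 and C5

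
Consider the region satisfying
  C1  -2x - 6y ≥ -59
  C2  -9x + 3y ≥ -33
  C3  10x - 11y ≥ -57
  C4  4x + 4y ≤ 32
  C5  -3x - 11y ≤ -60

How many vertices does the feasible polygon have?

Pairwise boundary intersections that survive every other constraint:
  (31/21, 137/21)
  (3/13, 771/143)
  (7/2, 9/2)

3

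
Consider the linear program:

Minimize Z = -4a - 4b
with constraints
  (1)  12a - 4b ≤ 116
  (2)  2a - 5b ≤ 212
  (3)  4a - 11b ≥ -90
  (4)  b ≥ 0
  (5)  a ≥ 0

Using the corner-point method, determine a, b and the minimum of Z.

Feasible corners and Z = -4a - 4b:
  (409/29, 386/29) → Z = -3180/29
  (29/3, 0) → Z = -116/3
  (0, 90/11) → Z = -360/11
  (0, 0) → Z = 0

a = 409/29, b = 386/29, minimum Z = -3180/29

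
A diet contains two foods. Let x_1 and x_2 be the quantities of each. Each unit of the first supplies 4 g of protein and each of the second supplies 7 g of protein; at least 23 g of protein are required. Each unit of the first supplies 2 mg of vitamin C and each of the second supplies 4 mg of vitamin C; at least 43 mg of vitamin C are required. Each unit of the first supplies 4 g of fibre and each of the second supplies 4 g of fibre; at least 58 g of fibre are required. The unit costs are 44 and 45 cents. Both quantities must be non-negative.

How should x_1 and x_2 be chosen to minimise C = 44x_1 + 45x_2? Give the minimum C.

x_1 = 15/2, x_2 = 7, minimum C = 645

Vertices and C = 44x_1 + 45x_2:
  (0, 29/2) → C = 1305/2
  (43/2, 0) → C = 946
  (15/2, 7) → C = 645
The feasible region is unbounded (it extends along (0, 1), (1, 0)), but C strictly increases along every unbounded feasible direction, so there is no improving ray and the minimum is attained at a vertex.

At the optimal vertex, 2x_1 + 4x_2 = 43 and 4x_1 + 4x_2 = 58.
Solving simultaneously gives x_1 = 15/2, x_2 = 7.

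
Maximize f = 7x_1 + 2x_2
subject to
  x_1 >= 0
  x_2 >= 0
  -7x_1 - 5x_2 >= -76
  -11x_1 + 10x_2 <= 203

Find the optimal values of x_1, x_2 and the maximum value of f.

Extreme points and f = 7x_1 + 2x_2:
  (0, 0) → f = 0
  (0, 76/5) → f = 152/5
  (76/7, 0) → f = 76

The binding constraints are x_2 = 0 and -7x_1 - 5x_2 = -76.
Solving simultaneously gives x_1 = 76/7, x_2 = 0.

x_1 = 76/7, x_2 = 0, maximum f = 76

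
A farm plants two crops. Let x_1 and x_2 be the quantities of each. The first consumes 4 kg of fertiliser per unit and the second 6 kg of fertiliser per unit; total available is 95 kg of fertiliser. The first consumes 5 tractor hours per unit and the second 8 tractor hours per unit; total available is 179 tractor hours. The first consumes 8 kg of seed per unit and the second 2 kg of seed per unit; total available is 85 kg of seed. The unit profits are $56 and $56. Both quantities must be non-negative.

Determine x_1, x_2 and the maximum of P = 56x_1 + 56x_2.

x_1 = 8, x_2 = 21/2, maximum P = 1036

Corner points and P = 56x_1 + 56x_2:
  (0, 0) → P = 0
  (0, 95/6) → P = 2660/3
  (85/8, 0) → P = 595
  (8, 21/2) → P = 1036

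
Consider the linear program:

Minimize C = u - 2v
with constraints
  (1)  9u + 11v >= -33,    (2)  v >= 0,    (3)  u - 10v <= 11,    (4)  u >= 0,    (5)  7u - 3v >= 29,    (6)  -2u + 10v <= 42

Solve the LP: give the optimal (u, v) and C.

Extreme points and C = u - 2v:
  (11, 0) → C = 11
  (29/7, 0) → C = 29/7
  (13/2, 11/2) → C = -9/2
The feasible region is unbounded (it extends along (5, 1), (10, 1)), but C strictly increases along every unbounded feasible direction, so there is no improving ray and the minimum is attained at a vertex.

u = 13/2, v = 11/2, minimum C = -9/2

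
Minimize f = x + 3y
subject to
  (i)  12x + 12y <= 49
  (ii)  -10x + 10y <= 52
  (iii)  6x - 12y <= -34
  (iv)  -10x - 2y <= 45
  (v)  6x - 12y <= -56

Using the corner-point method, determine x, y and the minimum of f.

Corner points and f = x + 3y:
  (-67/120, 557/120) → f = 401/30
  (-7/18, 161/36) → f = 469/36
  (-16/15, 62/15) → f = 34/3

x = -16/15, y = 62/15, minimum f = 34/3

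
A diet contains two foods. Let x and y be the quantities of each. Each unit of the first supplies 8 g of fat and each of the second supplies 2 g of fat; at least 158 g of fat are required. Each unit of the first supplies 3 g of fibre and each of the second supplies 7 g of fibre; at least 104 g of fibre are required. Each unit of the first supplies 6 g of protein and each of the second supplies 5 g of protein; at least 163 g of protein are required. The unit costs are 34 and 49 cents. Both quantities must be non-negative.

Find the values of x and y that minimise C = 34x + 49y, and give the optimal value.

Vertices and C = 34x + 49y:
  (0, 79) → C = 3871
  (104/3, 0) → C = 3536/3
  (116/7, 89/7) → C = 8305/7
  (23, 5) → C = 1027
The feasible region is unbounded (it extends along (0, 1), (1, 0)), but C strictly increases along every unbounded feasible direction, so there is no improving ray and the minimum is attained at a vertex.

The optimum lies where 3x + 7y = 104 and 6x + 5y = 163.
Solving simultaneously gives x = 23, y = 5.

x = 23, y = 5, minimum C = 1027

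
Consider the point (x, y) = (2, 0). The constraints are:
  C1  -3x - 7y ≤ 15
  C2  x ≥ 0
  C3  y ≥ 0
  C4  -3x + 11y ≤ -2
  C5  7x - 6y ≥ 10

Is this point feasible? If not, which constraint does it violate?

C1: -6 ≤ 15 ✓
C2: 2 ≥ 0 ✓
C3: 0 ≥ 0 ✓
C4: -6 ≤ -2 ✓
C5: 14 ≥ 10 ✓

feasible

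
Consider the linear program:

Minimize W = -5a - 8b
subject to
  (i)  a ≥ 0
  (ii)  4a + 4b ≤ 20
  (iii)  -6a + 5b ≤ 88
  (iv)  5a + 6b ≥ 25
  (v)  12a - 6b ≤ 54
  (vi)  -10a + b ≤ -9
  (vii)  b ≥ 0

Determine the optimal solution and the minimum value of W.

Extreme points and W = -5a - 8b:
  (14/3, 1/3) → W = -26
  (14/11, 41/11) → W = -398/11
  (79/17, 5/17) → W = -435/17
  (79/65, 41/13) → W = -407/13

The binding constraints are 4a + 4b = 20 and -10a + b = -9.
Solving simultaneously gives a = 14/11, b = 41/11.

a = 14/11, b = 41/11, minimum W = -398/11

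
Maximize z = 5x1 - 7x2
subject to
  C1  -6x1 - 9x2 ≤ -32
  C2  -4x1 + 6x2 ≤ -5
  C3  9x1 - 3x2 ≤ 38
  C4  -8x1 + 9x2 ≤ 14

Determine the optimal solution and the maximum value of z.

x1 = 146/33, x2 = 20/33, maximum z = 590/33

Feasible corners and z = 5x1 - 7x2:
  (79/24, 49/36) → z = 499/72
  (146/33, 20/33) → z = 590/33
  (71/14, 107/42) → z = 158/21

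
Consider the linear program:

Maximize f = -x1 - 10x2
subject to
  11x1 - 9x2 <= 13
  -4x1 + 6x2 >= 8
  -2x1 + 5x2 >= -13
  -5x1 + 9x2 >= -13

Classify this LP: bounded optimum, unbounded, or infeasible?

From the feasible point (5, 14/3), moving in the direction (-5, -2) keeps every constraint satisfied while f increases without bound.

unbounded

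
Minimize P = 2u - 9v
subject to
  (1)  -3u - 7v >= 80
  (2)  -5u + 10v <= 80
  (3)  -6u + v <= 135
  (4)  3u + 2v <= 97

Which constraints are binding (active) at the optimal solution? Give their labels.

(1) and (2)

Corner points and P = 2u - 9v:
  (-272/13, -32/13) → P = -256/13
  (839/15, -177/5) → P = 6457/15
  (-254/11, -39/11) → P = -157/11
The feasible region is unbounded (it extends along (2, -3), (-1, -6)), but P strictly increases along every unbounded feasible direction, so there is no improving ray and the minimum is attained at a vertex.

The minimum is at (-272/13, -32/13). Substituting into each constraint, equality holds for (1) and (2); the remaining constraints have slack.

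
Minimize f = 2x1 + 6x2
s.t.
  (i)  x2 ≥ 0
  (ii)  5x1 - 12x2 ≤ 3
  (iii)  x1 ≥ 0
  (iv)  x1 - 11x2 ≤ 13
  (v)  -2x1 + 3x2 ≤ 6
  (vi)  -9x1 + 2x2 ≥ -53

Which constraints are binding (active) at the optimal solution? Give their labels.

Corner points and f = 2x1 + 6x2:
  (3/5, 0) → f = 6/5
  (0, 0) → f = 0
  (45/7, 17/7) → f = 192/7
  (0, 2) → f = 12
  (171/23, 160/23) → f = 1302/23

The minimum is at (0, 0). Substituting into each constraint, equality holds for (i) and (iii); the remaining constraints have slack.

(i) and (iii)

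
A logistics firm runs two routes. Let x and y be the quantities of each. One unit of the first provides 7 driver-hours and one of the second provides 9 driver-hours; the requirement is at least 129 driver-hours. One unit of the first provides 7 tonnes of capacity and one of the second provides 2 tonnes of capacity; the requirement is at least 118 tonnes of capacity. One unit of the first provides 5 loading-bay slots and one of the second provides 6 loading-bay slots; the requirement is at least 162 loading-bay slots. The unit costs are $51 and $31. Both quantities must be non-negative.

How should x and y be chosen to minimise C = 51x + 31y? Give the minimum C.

x = 12, y = 17, minimum C = 1139

Feasible corners and C = 51x + 31y:
  (0, 59) → C = 1829
  (162/5, 0) → C = 8262/5
  (12, 17) → C = 1139
The feasible region is unbounded (it extends along (0, 1), (1, 0)), but C strictly increases along every unbounded feasible direction, so there is no improving ray and the minimum is attained at a vertex.

The binding constraints are 7x + 2y = 118 and 5x + 6y = 162.
Solving simultaneously gives x = 12, y = 17.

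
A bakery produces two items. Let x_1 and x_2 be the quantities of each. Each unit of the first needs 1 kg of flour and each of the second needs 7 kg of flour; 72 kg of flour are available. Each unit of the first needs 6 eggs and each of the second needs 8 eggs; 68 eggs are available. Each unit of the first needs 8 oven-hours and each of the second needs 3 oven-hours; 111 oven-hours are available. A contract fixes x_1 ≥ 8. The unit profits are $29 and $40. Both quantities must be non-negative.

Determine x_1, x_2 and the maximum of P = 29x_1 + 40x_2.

x_1 = 8, x_2 = 5/2, maximum P = 332

Feasible corners and P = 29x_1 + 40x_2:
  (34/3, 0) → P = 986/3
  (8, 0) → P = 232
  (8, 5/2) → P = 332

At the optimal vertex, 6x_1 + 8x_2 = 68 and x_1 = 8.
Solving simultaneously gives x_1 = 8, x_2 = 5/2.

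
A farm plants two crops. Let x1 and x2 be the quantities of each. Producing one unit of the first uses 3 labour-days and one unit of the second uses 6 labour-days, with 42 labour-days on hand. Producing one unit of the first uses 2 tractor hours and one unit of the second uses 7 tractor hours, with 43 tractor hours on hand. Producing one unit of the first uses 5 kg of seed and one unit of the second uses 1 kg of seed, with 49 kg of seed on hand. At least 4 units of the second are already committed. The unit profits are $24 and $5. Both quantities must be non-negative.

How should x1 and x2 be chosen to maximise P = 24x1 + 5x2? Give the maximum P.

x1 = 6, x2 = 4, maximum P = 164

The optimum lies where 3x1 + 6x2 = 42 and x2 = 4.
Solving simultaneously gives x1 = 6, x2 = 4.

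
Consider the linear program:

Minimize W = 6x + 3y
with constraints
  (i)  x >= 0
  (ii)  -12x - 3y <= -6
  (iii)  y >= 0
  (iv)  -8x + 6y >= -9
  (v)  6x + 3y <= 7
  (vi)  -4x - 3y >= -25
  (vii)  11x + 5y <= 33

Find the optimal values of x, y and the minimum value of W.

x = 1/2, y = 0, minimum W = 3

Feasible corners and W = 6x + 3y:
  (0, 2) → W = 6
  (0, 7/3) → W = 7
  (1/2, 0) → W = 3
  (9/8, 0) → W = 27/4
  (23/20, 1/30) → W = 7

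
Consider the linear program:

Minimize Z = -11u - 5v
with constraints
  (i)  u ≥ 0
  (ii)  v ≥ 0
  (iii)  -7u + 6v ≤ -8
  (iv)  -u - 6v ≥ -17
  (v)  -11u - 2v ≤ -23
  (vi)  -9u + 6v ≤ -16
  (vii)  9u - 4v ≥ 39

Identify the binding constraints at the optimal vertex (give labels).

Feasible corners and Z = -11u - 5v:
  (17, 0) → Z = -187
  (13/3, 0) → Z = -143/3
  (151/29, 57/29) → Z = -1946/29

The minimum is at (17, 0). Substituting into each constraint, equality holds for (ii) and (iv); the remaining constraints have slack.

(ii) and (iv)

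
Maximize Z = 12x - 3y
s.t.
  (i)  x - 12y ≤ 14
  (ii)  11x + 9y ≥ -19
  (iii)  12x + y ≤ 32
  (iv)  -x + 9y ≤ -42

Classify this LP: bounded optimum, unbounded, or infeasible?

The boundaries x - 12y = 14 and 11x + 9y = -19 meet at (-34/47, -173/141), but that point violates -x + 9y ≤ -42. Every candidate vertex is excluded by some other constraint, so the feasible region is empty.

infeasible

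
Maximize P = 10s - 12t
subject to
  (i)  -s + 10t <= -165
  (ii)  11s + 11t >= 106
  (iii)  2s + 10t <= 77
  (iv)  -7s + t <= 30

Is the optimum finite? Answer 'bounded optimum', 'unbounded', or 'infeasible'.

From the feasible point (2875/121, -1709/121), moving in the direction (10, -2) keeps every constraint satisfied while P increases without bound.

unbounded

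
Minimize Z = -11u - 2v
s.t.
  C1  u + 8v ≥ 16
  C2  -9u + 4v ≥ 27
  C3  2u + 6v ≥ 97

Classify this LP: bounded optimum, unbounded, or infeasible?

unbounded

From the feasible point (113/31, 927/62), moving in the direction (4, 9) keeps every constraint satisfied while Z decreases without bound.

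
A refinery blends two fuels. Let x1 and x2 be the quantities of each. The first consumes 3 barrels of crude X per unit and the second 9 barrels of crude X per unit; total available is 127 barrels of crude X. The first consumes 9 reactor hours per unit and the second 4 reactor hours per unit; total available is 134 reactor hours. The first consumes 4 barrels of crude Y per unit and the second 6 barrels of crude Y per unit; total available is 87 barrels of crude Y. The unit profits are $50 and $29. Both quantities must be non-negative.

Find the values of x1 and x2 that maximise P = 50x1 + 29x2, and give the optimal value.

x1 = 12, x2 = 13/2, maximum P = 1577/2

Corner points and P = 50x1 + 29x2:
  (0, 0) → P = 0
  (0, 127/9) → P = 3683/9
  (134/9, 0) → P = 6700/9
  (7/6, 247/18) → P = 8213/18
  (12, 13/2) → P = 1577/2

At the optimal vertex, 9x1 + 4x2 = 134 and 4x1 + 6x2 = 87.
Solving simultaneously gives x1 = 12, x2 = 13/2.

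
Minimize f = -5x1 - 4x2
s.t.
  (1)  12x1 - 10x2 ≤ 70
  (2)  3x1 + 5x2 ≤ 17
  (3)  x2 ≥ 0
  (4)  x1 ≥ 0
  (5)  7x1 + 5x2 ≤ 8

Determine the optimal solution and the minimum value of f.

Extreme points and f = -5x1 - 4x2:
  (0, 0) → f = 0
  (8/7, 0) → f = -40/7
  (0, 8/5) → f = -32/5

x1 = 0, x2 = 8/5, minimum f = -32/5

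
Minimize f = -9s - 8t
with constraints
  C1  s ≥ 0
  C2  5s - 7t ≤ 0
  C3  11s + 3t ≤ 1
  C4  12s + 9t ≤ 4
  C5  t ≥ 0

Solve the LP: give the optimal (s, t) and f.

s = 0, t = 1/3, minimum f = -8/3

Corner points and f = -9s - 8t:
  (0, 0) → f = 0
  (0, 1/3) → f = -8/3
  (7/92, 5/92) → f = -103/92

The optimum lies where s = 0 and 11s + 3t = 1.
Solving simultaneously gives s = 0, t = 1/3.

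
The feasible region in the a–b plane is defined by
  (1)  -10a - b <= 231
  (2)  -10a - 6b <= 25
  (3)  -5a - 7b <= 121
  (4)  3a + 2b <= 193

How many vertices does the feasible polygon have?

4

The feasible vertices (each the meet of two boundaries and inside every other half-plane) are:
  (-1361/50, 206/5)
  (-655/17, 2623/17)
  (551/40, -217/8)
  (1593/11, -1328/11)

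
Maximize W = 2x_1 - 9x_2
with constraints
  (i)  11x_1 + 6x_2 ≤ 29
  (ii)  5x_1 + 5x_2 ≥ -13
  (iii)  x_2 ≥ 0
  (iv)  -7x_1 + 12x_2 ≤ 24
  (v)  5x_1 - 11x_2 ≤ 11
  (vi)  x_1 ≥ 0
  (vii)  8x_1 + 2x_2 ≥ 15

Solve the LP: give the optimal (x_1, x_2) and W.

x_1 = 11/5, x_2 = 0, maximum W = 22/5

Vertices and W = 2x_1 - 9x_2:
  (385/151, 24/151) → W = 554/151
  (16/13, 67/26) → W = -539/26
  (11/5, 0) → W = 22/5
  (15/8, 0) → W = 15/4

The binding constraints are x_2 = 0 and 5x_1 - 11x_2 = 11.
Solving simultaneously gives x_1 = 11/5, x_2 = 0.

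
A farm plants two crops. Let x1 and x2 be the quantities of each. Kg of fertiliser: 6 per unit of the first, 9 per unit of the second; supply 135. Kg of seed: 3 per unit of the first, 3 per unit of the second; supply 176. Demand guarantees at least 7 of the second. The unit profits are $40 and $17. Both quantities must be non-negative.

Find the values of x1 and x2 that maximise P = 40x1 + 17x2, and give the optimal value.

x1 = 12, x2 = 7, maximum P = 599

Feasible corners and P = 40x1 + 17x2:
  (0, 15) → P = 255
  (0, 7) → P = 119
  (12, 7) → P = 599

At the optimal vertex, 6x1 + 9x2 = 135 and x2 = 7.
Solving simultaneously gives x1 = 12, x2 = 7.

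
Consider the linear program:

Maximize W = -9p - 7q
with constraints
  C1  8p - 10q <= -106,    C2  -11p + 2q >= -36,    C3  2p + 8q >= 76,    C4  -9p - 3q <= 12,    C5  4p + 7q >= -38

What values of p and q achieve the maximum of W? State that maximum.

p = -54/11, q = 118/11, maximum W = -340/11

Vertices and W = -9p - 7q:
  (286/47, 727/47) → W = -7663/47
  (-22/21, 205/21) → W = -1237/21
  (-54/11, 118/11) → W = -340/11
The feasible region is unbounded (it extends along (-1, 3), (2, 11)), but W strictly decreases along every unbounded feasible direction, so there is no improving ray and the maximum is attained at a vertex.

The binding constraints are 2p + 8q = 76 and -9p - 3q = 12.
Solving simultaneously gives p = -54/11, q = 118/11.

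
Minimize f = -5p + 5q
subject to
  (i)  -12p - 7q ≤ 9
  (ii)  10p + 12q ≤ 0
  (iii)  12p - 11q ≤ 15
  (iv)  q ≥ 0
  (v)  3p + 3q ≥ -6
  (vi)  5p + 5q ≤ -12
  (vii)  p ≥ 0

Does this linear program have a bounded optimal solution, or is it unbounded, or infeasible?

Constraints 3p + 3q ≥ -6 and 5p + 5q ≤ -12 have parallel boundaries but demand opposite sides — no point can satisfy both, so the region is empty.

infeasible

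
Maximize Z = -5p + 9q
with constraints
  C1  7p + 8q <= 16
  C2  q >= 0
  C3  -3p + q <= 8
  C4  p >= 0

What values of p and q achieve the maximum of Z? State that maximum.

p = 0, q = 2, maximum Z = 18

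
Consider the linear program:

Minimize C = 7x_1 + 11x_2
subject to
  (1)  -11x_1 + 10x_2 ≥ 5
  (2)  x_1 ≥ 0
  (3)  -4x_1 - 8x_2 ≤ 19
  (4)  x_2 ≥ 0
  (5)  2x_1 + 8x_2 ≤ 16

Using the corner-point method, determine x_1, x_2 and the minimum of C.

x_1 = 0, x_2 = 1/2, minimum C = 11/2

Vertices and C = 7x_1 + 11x_2:
  (0, 1/2) → C = 11/2
  (10/9, 31/18) → C = 481/18
  (0, 2) → C = 22

The optimum lies where -11x_1 + 10x_2 = 5 and x_1 = 0.
Solving simultaneously gives x_1 = 0, x_2 = 1/2.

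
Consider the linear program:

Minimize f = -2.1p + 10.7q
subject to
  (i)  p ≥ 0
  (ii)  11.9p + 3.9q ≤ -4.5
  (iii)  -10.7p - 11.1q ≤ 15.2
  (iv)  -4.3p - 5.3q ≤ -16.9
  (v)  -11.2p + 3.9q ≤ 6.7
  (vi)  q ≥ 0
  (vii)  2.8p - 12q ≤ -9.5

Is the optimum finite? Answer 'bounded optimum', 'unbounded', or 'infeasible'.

infeasible

The boundaries -4.3p - 5.3q = -16.9 and -11.2p + 3.9q = 6.7 meet at (3040/7613, 21809/7613), but that point violates 11.9p + 3.9q ≤ -4.5. Every candidate vertex is excluded by some other constraint, so the feasible region is empty.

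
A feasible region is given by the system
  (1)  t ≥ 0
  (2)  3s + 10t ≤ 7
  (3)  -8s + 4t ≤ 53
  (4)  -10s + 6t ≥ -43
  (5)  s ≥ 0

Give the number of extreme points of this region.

3

Intersecting each pair of boundary lines and keeping only the points that satisfy every inequality leaves:
  (7/3, 0)
  (0, 0)
  (0, 7/10)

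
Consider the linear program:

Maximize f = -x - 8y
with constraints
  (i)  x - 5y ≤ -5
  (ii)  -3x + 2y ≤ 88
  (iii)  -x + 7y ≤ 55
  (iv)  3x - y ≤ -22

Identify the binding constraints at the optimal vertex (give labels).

(i) and (ii)

Feasible corners and f = -x - 8y:
  (-430/13, -73/13) → f = 78
  (-15/2, -1/2) → f = 23/2
  (-506/19, 77/19) → f = -110/19
  (-99/20, 143/20) → f = -209/4

The maximum is at (-430/13, -73/13). Substituting into each constraint, equality holds for (i) and (ii); the remaining constraints have slack.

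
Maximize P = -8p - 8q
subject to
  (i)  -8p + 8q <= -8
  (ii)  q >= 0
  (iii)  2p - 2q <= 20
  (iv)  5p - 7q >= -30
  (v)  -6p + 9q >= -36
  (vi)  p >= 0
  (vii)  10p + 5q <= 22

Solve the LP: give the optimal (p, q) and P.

Feasible corners and P = -8p - 8q:
  (1, 0) → P = -8
  (9/5, 4/5) → P = -104/5
  (11/5, 0) → P = -88/5

The binding constraints are -8p + 8q = -8 and q = 0.
Solving simultaneously gives p = 1, q = 0.

p = 1, q = 0, maximum P = -8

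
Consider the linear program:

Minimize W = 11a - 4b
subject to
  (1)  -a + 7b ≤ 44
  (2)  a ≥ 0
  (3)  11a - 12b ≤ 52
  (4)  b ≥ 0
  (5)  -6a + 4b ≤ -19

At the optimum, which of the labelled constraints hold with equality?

Vertices and W = 11a - 4b:
  (892/65, 536/65) → W = 7668/65
  (309/38, 283/38) → W = 2267/38
  (52/11, 0) → W = 52
  (19/6, 0) → W = 209/6

The minimum is at (19/6, 0). Substituting into each constraint, equality holds for (4) and (5); the remaining constraints have slack.

(4) and (5)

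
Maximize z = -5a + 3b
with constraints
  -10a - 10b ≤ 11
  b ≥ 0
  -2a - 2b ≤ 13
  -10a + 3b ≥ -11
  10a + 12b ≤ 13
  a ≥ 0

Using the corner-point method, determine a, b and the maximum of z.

Vertices and z = -5a + 3b:
  (11/10, 0) → z = -11/2
  (0, 0) → z = 0
  (57/50, 2/15) → z = -53/10
  (0, 13/12) → z = 13/4

At the optimal vertex, 10a + 12b = 13 and a = 0.
Solving simultaneously gives a = 0, b = 13/12.

a = 0, b = 13/12, maximum z = 13/4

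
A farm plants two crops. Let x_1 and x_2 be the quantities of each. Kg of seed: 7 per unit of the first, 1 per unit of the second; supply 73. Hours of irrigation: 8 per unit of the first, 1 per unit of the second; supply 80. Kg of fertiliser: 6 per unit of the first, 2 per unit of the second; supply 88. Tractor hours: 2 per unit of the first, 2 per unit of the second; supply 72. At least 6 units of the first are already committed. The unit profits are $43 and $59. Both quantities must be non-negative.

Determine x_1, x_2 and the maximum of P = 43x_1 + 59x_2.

x_1 = 6, x_2 = 26, maximum P = 1792

Vertices and P = 43x_1 + 59x_2:
  (10, 0) → P = 430
  (6, 0) → P = 258
  (36/5, 112/5) → P = 8156/5
  (6, 26) → P = 1792

The optimum lies where 6x_1 + 2x_2 = 88 and x_1 = 6.
Solving simultaneously gives x_1 = 6, x_2 = 26.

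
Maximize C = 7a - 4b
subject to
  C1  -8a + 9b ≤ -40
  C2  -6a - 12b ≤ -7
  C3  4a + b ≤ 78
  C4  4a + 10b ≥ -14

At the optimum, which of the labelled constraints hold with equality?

Vertices and C = 7a - 4b:
  (181/50, -92/75) → C = 4537/150
  (371/22, 116/11) → C = 1669/22
  (119/6, -28/3) → C = 1057/6
  (397/18, -92/9) → C = 3515/18

The maximum is at (397/18, -92/9). Substituting into each constraint, equality holds for C3 and C4; the remaining constraints have slack.

C3 and C4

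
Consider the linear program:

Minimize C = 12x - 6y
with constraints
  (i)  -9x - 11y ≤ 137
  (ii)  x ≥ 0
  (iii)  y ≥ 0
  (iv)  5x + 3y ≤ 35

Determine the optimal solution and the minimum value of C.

x = 0, y = 35/3, minimum C = -70

Extreme points and C = 12x - 6y:
  (0, 0) → C = 0
  (0, 35/3) → C = -70
  (7, 0) → C = 84

The optimum lies where x = 0 and 5x + 3y = 35.
Solving simultaneously gives x = 0, y = 35/3.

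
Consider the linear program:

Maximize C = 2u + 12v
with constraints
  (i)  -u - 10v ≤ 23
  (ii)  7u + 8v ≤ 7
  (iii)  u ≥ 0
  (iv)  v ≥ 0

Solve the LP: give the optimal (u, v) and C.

u = 0, v = 7/8, maximum C = 21/2

Corner points and C = 2u + 12v:
  (0, 7/8) → C = 21/2
  (1, 0) → C = 2
  (0, 0) → C = 0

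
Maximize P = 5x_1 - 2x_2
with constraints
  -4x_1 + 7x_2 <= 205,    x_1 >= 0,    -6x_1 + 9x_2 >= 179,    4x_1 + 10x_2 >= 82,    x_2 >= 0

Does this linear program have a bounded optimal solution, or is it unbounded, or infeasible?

bounded optimum

Feasible corners and P = 5x_1 - 2x_2:
  (0, 205/7) → P = -410/7
  (296/3, 257/3) → P = 322
  (0, 179/9) → P = -358/9
The feasible region has finitely many vertices and no improving ray; the maximum is 322 at (296/3, 257/3).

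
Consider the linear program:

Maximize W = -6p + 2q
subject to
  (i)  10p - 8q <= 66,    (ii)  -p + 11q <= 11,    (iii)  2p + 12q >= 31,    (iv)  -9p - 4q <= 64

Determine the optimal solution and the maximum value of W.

p = 209/34, q = 53/34, maximum W = -574/17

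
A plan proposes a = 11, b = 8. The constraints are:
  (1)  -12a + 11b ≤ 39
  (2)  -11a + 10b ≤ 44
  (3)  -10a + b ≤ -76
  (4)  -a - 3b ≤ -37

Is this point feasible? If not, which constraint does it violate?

not feasible — violates (4)

Constraint (4): -a - 3b = -35, which is not ≤ -37. All other constraints are satisfied.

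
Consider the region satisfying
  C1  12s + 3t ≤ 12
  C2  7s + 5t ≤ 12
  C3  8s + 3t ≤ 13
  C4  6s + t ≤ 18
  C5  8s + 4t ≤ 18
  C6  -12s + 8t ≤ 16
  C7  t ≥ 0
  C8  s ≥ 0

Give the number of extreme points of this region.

5

Intersecting each pair of boundary lines and keeping only the points that satisfy every inequality leaves:
  (8/13, 20/13)
  (1, 0)
  (4/29, 64/29)
  (0, 2)
  (0, 0)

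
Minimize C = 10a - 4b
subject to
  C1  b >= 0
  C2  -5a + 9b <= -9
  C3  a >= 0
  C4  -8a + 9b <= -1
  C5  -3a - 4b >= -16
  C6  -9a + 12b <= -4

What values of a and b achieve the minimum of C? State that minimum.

a = 9/5, b = 0, minimum C = 18

Corner points and C = 10a - 4b:
  (9/5, 0) → C = 18
  (16/3, 0) → C = 160/3
  (180/47, 53/47) → C = 1588/47

The optimum lies where b = 0 and -5a + 9b = -9.
Solving simultaneously gives a = 9/5, b = 0.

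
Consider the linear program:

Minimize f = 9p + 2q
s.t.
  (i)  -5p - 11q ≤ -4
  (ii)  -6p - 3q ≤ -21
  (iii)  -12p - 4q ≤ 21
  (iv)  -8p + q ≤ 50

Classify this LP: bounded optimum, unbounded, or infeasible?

Feasible corners and f = 9p + 2q:
  (73/17, -27/17) → f = 603/17
  (-43/10, 78/5) → f = -15/2
The feasible region has finitely many vertices and no improving ray; the minimum is -15/2 at (-43/10, 78/5).

bounded optimum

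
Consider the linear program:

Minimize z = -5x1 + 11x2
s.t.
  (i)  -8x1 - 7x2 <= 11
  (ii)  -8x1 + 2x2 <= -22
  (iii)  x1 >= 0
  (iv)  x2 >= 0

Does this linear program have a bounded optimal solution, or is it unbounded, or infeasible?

From the feasible point (11/4, 0), moving in the direction (1, 0) keeps every constraint satisfied while z decreases without bound.

unbounded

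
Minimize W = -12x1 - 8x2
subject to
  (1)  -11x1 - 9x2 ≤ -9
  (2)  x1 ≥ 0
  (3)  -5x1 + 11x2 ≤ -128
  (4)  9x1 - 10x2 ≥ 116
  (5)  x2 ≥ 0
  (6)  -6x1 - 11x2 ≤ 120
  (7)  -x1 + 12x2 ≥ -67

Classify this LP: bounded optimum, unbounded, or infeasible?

unbounded

From the feasible point (128/5, 0), moving in the direction (12, 1) keeps every constraint satisfied while W decreases without bound.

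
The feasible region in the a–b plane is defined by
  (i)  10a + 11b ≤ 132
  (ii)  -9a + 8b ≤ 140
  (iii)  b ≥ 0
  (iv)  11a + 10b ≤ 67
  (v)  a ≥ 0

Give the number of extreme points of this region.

3

The feasible vertices (each the meet of two boundaries and inside every other half-plane) are:
  (67/11, 0)
  (0, 0)
  (0, 67/10)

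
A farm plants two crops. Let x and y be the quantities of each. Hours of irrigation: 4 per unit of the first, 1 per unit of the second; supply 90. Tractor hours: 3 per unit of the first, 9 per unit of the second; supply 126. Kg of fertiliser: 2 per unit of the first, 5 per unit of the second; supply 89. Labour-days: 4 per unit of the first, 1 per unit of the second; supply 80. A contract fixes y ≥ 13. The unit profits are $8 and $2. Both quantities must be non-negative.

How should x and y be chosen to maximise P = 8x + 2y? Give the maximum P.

Vertices and P = 8x + 2y:
  (0, 14) → P = 28
  (0, 13) → P = 26
  (3, 13) → P = 50

x = 3, y = 13, maximum P = 50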